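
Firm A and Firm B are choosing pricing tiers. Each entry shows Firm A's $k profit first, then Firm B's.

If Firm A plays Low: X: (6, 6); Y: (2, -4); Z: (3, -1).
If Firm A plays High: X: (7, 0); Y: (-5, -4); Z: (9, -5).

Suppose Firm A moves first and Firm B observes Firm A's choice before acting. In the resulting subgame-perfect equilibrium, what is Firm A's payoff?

7

Solve by backward induction (Firm A leads).
- Low: BR = X, leader payoff 6.
- High: BR = X, leader payoff 7.
Maximizing over 6, 7, Firm A chooses High. Subgame-perfect outcome: (High, X) with payoffs (7, 0).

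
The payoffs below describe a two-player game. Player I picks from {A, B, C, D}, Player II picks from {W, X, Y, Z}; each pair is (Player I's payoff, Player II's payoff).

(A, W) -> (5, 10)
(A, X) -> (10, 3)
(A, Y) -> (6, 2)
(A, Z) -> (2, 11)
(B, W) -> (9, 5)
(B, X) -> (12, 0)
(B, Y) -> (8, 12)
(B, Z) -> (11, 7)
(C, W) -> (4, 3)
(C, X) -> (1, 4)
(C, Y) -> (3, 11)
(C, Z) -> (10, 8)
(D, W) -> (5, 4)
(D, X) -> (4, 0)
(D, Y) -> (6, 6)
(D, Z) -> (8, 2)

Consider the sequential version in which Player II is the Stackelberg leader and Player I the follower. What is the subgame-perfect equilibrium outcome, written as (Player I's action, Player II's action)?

Backward induction with Player II moving first.
- W: Player I compares 5, 9, 4, 5 and picks B; Player II would get 5.
- X: Player I compares 10, 12, 1, 4 and picks B; Player II would get 0.
- Y: Player I compares 6, 8, 3, 6 and picks B; Player II would get 12.
- Z: Player I compares 2, 11, 10, 8 and picks B; Player II would get 7.
Maximizing over 5, 0, 12, 7, Player II chooses Y. Subgame-perfect outcome: (B, Y) with payoffs (8, 12).

(B, Y)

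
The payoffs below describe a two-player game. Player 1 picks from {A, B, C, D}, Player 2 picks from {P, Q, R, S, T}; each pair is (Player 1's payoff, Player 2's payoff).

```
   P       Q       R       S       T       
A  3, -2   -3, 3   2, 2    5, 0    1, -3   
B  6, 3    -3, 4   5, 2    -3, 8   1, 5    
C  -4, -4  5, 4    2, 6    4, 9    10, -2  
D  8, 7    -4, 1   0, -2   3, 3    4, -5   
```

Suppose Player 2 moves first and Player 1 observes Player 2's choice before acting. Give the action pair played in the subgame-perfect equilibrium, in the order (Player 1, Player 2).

(D, P)

Backward induction with Player 2 moving first.
- P: Player 1 compares 3, 6, -4, 8 and picks D; Player 2 would get 7.
- Q: Player 1 compares -3, -3, 5, -4 and picks C; Player 2 would get 4.
- R: Player 1 compares 2, 5, 2, 0 and picks B; Player 2 would get 2.
- S: Player 1 compares 5, -3, 4, 3 and picks A; Player 2 would get 0.
- T: Player 1 compares 1, 1, 10, 4 and picks C; Player 2 would get -2.
Player 2's induced payoffs are 7, 4, 2, 0, -2, so Player 2 commits to P. Subgame-perfect outcome: (D, P) with payoffs (8, 7).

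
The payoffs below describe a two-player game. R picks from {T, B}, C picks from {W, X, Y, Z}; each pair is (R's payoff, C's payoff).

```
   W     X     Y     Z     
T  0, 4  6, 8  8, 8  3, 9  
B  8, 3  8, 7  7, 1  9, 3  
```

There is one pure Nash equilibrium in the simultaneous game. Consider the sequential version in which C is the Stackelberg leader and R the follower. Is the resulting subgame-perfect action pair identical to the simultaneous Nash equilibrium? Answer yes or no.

no

Work backward from R's decision.
- W: BR = B, leader payoff 3.
- X: BR = B, leader payoff 7.
- Y: BR = T, leader payoff 8.
- Z: BR = B, leader payoff 3.
Maximizing over 3, 7, 8, 3, C chooses Y. Subgame-perfect outcome: (T, Y) with payoffs (8, 8).
For the simultaneous game, intersect best replies.
R's best replies: W→B; X→B; Y→T; Z→B.
C's best replies: T→Z; B→X.
Only (B, X) has each player best-responding; Nash payoffs (8, 7).
Sequential outcome (T, Y) differs from the Nash profile (B, X).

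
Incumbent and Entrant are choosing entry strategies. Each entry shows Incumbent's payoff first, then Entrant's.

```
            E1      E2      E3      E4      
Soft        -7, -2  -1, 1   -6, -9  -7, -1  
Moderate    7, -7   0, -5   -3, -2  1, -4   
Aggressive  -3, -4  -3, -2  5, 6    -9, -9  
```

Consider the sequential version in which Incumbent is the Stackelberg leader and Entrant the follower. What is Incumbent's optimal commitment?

Aggressive

Entrant best-responds to each possible Incumbent move:
- Soft: Entrant compares -2, 1, -9, -1 and picks E2; Incumbent would get -1.
- Moderate: Entrant compares -7, -5, -2, -4 and picks E3; Incumbent would get -3.
- Aggressive: Entrant compares -4, -2, 6, -9 and picks E3; Incumbent would get 5.
Among -1, -3, 5, the best is 5 at Aggressive. Subgame-perfect outcome: (Aggressive, E3) with payoffs (5, 6).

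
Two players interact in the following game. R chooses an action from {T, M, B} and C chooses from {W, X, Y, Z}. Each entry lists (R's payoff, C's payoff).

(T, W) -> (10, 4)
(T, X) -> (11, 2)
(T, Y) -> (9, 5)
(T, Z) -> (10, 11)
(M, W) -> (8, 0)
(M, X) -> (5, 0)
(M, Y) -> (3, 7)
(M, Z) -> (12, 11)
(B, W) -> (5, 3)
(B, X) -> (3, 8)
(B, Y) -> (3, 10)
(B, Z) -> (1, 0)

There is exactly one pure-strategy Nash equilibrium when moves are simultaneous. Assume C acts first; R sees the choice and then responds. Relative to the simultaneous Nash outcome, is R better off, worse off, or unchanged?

Work backward from R's decision.
- W → R plays T (best of 10, 8, 5); C gets 4.
- X → R plays T (best of 11, 5, 3); C gets 2.
- Y → R plays T (best of 9, 3, 3); C gets 5.
- Z → R plays M (best of 10, 12, 1); C gets 11.
Maximizing over 4, 2, 5, 11, C chooses Z. Subgame-perfect outcome: (M, Z) with payoffs (12, 11).
For the simultaneous game, intersect best replies.
R's best replies: W→T; X→T; Y→T; Z→M.
C's best replies: T→Z; M→Z; B→Y.
The unique mutual best reply is (M, Z), giving (12, 11).
R earns 12 sequentially versus 12 at the Nash outcome: unchanged.

unchanged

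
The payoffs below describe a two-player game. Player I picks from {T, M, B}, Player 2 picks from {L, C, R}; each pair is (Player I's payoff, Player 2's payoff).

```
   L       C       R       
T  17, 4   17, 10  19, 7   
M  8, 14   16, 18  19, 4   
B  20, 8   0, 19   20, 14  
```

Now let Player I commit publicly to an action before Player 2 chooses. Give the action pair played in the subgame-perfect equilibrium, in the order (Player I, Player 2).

Backward induction with Player I moving first.
- T: BR = C, leader payoff 17.
- M: BR = C, leader payoff 16.
- B: BR = C, leader payoff 0.
Player I's induced payoffs are 17, 16, 0, so Player I commits to T. Subgame-perfect outcome: (T, C) with payoffs (17, 10).

(T, C)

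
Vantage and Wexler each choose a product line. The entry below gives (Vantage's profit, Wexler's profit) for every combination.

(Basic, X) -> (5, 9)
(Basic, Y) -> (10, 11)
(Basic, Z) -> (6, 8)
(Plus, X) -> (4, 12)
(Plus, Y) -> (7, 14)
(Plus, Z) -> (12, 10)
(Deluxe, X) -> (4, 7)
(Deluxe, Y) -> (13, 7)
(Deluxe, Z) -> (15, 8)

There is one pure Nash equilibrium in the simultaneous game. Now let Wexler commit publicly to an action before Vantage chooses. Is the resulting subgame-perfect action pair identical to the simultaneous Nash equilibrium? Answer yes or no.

no

Vantage best-responds to each possible Wexler move:
- X → Vantage plays Basic (best of 5, 4, 4); Wexler gets 9.
- Y → Vantage plays Deluxe (best of 10, 7, 13); Wexler gets 7.
- Z → Vantage plays Deluxe (best of 6, 12, 15); Wexler gets 8.
Among 9, 7, 8, the best is 9 at X. Subgame-perfect outcome: (Basic, X) with payoffs (5, 9).
Under simultaneous play:
Vantage's best replies: X→Basic; Y→Deluxe; Z→Deluxe.
Wexler's best replies: Basic→Y; Plus→Y; Deluxe→Z.
The unique mutual best reply is (Deluxe, Z), giving (15, 8).
Sequential outcome (Basic, X) differs from the Nash profile (Deluxe, Z).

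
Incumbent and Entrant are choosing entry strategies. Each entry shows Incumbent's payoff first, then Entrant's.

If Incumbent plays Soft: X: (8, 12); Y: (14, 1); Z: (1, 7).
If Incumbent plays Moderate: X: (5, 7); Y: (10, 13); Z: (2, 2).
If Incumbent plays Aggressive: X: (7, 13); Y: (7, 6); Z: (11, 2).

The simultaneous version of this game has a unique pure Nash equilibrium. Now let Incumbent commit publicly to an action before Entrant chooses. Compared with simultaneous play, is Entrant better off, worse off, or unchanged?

better off

Solve by backward induction (Incumbent leads).
- Soft: Entrant compares 12, 1, 7 and picks X; Incumbent would get 8.
- Moderate: Entrant compares 7, 13, 2 and picks Y; Incumbent would get 10.
- Aggressive: Entrant compares 13, 6, 2 and picks X; Incumbent would get 7.
Maximizing over 8, 10, 7, Incumbent chooses Moderate. Subgame-perfect outcome: (Moderate, Y) with payoffs (10, 13).
Under simultaneous play:
Incumbent's best replies: X→Soft; Y→Soft; Z→Aggressive.
Entrant's best replies: Soft→X; Moderate→Y; Aggressive→X.
Only (Soft, X) has each player best-responding; Nash payoffs (8, 12).
Entrant earns 13 sequentially versus 12 at the Nash outcome: better off.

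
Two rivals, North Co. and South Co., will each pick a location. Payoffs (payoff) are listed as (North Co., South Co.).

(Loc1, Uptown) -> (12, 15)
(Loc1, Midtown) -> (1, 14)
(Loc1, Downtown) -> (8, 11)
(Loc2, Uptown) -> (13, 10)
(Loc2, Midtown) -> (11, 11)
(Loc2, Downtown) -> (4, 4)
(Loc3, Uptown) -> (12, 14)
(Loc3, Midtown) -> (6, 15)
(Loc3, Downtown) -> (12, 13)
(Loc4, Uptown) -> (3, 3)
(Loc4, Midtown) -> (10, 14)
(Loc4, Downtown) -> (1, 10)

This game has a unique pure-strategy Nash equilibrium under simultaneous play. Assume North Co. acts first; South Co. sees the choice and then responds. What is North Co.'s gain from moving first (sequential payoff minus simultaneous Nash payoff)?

1

Backward induction with North Co. moving first.
- Loc1 → South Co. plays Uptown (best of 15, 14, 11); North Co. gets 12.
- Loc2 → South Co. plays Midtown (best of 10, 11, 4); North Co. gets 11.
- Loc3 → South Co. plays Midtown (best of 14, 15, 13); North Co. gets 6.
- Loc4 → South Co. plays Midtown (best of 3, 14, 10); North Co. gets 10.
North Co.'s induced payoffs are 12, 11, 6, 10, so North Co. commits to Loc1. Subgame-perfect outcome: (Loc1, Uptown) with payoffs (12, 15).
Now find the simultaneous Nash equilibrium.
North Co.'s best replies: Uptown→Loc2; Midtown→Loc2; Downtown→Loc3.
South Co.'s best replies: Loc1→Uptown; Loc2→Midtown; Loc3→Midtown; Loc4→Midtown.
Only (Loc2, Midtown) has each player best-responding; Nash payoffs (11, 11).
North Co.'s commitment gain: 12 − 11 = 1.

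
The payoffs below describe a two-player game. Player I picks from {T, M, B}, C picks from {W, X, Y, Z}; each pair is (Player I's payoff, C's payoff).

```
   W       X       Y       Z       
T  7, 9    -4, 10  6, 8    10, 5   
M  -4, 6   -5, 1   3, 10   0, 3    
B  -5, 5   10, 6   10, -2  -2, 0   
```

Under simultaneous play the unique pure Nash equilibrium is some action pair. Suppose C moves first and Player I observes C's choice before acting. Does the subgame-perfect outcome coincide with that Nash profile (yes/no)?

no

Player I best-responds to each possible C move:
- W: BR = T, leader payoff 9.
- X: BR = B, leader payoff 6.
- Y: BR = B, leader payoff -2.
- Z: BR = T, leader payoff 5.
C's induced payoffs are 9, 6, -2, 5, so C commits to W. Subgame-perfect outcome: (T, W) with payoffs (7, 9).
For the simultaneous game, intersect best replies.
Player I's best replies: W→T; X→B; Y→B; Z→T.
C's best replies: T→X; M→Y; B→X.
Only (B, X) has each player best-responding; Nash payoffs (10, 6).
Sequential outcome (T, W) differs from the Nash profile (B, X).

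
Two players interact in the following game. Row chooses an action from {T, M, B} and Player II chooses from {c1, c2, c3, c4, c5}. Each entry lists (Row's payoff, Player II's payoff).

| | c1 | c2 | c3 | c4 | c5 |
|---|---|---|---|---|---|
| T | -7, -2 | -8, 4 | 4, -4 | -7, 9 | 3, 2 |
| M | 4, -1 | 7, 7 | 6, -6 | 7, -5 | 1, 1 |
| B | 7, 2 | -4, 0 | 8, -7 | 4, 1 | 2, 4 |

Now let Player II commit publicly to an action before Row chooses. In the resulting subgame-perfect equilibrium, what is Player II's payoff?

7

Work backward from Row's decision.
- c1: Row compares -7, 4, 7 and picks B; Player II would get 2.
- c2: Row compares -8, 7, -4 and picks M; Player II would get 7.
- c3: Row compares 4, 6, 8 and picks B; Player II would get -7.
- c4: Row compares -7, 7, 4 and picks M; Player II would get -5.
- c5: Row compares 3, 1, 2 and picks T; Player II would get 2.
Maximizing over 2, 7, -7, -5, 2, Player II chooses c2. Subgame-perfect outcome: (M, c2) with payoffs (7, 7).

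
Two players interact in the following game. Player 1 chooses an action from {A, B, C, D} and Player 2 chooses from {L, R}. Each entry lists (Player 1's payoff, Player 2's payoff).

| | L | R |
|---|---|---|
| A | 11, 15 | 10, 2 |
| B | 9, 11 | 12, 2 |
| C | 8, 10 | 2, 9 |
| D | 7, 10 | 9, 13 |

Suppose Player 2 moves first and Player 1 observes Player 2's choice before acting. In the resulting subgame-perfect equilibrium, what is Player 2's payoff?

Backward induction with Player 2 moving first.
- L → Player 1 plays A (best of 11, 9, 8, 7); Player 2 gets 15.
- R → Player 1 plays B (best of 10, 12, 2, 9); Player 2 gets 2.
Player 2's induced payoffs are 15, 2, so Player 2 commits to L. Subgame-perfect outcome: (A, L) with payoffs (11, 15).

15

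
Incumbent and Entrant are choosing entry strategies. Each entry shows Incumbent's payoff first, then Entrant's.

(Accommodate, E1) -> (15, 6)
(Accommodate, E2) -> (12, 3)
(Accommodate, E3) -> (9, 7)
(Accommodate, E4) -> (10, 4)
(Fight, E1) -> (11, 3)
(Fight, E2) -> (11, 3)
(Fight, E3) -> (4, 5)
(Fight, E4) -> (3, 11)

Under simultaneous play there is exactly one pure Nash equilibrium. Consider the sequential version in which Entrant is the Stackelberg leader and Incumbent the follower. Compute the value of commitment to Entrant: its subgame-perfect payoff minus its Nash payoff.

Solve by backward induction (Entrant leads).
- E1: Incumbent compares 15, 11 and picks Accommodate; Entrant would get 6.
- E2: Incumbent compares 12, 11 and picks Accommodate; Entrant would get 3.
- E3: Incumbent compares 9, 4 and picks Accommodate; Entrant would get 7.
- E4: Incumbent compares 10, 3 and picks Accommodate; Entrant would get 4.
Among 6, 3, 7, 4, the best is 7 at E3. Subgame-perfect outcome: (Accommodate, E3) with payoffs (9, 7).
For the simultaneous game, intersect best replies.
Incumbent's best replies: E1→Accommodate; E2→Accommodate; E3→Accommodate; E4→Accommodate.
Entrant's best replies: Accommodate→E3; Fight→E4.
The unique mutual best reply is (Accommodate, E3), giving (9, 7).
Entrant's commitment gain: 7 − 7 = 0.

0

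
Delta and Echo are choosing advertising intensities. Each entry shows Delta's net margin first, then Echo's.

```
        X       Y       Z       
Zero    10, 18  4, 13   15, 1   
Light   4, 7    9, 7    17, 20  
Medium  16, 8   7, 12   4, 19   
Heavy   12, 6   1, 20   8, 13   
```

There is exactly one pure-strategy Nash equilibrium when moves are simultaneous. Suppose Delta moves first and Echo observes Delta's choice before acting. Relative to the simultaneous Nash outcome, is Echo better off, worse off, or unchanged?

Backward induction with Delta moving first.
- Zero: Echo compares 18, 13, 1 and picks X; Delta would get 10.
- Light: Echo compares 7, 7, 20 and picks Z; Delta would get 17.
- Medium: Echo compares 8, 12, 19 and picks Z; Delta would get 4.
- Heavy: Echo compares 6, 20, 13 and picks Y; Delta would get 1.
Maximizing over 10, 17, 4, 1, Delta chooses Light. Subgame-perfect outcome: (Light, Z) with payoffs (17, 20).
Under simultaneous play:
Delta's best replies: X→Medium; Y→Light; Z→Light.
Echo's best replies: Zero→X; Light→Z; Medium→Z; Heavy→Y.
Only (Light, Z) has each player best-responding; Nash payoffs (17, 20).
Echo earns 20 sequentially versus 20 at the Nash outcome: unchanged.

unchanged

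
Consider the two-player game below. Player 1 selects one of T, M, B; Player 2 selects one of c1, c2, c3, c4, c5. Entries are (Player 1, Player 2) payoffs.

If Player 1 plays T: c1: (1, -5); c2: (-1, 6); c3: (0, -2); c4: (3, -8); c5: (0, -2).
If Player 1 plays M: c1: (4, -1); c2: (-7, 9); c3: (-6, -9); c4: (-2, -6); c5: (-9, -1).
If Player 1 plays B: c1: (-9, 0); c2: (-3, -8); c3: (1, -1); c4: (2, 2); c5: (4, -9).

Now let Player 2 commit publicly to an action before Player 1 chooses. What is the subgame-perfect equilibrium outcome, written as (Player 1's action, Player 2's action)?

Work backward from Player 1's decision.
- c1: BR = M, leader payoff -1.
- c2: BR = T, leader payoff 6.
- c3: BR = B, leader payoff -1.
- c4: BR = T, leader payoff -8.
- c5: BR = B, leader payoff -9.
Player 2's induced payoffs are -1, 6, -1, -8, -9, so Player 2 commits to c2. Subgame-perfect outcome: (T, c2) with payoffs (-1, 6).

(T, c2)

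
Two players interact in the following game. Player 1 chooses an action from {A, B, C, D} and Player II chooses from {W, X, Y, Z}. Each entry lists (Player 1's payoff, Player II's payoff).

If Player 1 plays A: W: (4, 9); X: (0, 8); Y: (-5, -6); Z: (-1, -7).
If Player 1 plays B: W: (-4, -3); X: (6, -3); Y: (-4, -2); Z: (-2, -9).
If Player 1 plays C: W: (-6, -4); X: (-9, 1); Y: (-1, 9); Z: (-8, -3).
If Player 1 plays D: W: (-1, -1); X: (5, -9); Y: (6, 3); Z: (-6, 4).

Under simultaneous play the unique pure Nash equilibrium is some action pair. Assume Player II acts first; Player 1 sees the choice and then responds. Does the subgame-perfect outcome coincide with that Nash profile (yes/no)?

Backward induction with Player II moving first.
- W → Player 1 plays A (best of 4, -4, -6, -1); Player II gets 9.
- X → Player 1 plays B (best of 0, 6, -9, 5); Player II gets -3.
- Y → Player 1 plays D (best of -5, -4, -1, 6); Player II gets 3.
- Z → Player 1 plays A (best of -1, -2, -8, -6); Player II gets -7.
Maximizing over 9, -3, 3, -7, Player II chooses W. Subgame-perfect outcome: (A, W) with payoffs (4, 9).
For the simultaneous game, intersect best replies.
Player 1's best replies: W→A; X→B; Y→D; Z→A.
Player II's best replies: A→W; B→Y; C→Y; D→Z.
Only (A, W) has each player best-responding; Nash payoffs (4, 9).
Sequential outcome (A, W) coincides with the Nash profile (A, W).

yes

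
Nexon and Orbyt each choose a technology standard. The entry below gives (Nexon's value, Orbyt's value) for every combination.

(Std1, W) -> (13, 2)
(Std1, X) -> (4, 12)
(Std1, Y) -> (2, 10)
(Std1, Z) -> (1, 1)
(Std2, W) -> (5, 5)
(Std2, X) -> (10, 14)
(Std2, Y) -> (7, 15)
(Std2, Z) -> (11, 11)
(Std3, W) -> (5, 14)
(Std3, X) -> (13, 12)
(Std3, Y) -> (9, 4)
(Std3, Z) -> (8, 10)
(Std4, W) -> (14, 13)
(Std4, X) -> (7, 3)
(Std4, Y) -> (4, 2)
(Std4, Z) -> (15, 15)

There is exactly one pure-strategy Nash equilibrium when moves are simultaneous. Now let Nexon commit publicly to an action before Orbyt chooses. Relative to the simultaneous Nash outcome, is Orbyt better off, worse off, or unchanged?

unchanged

Backward induction with Nexon moving first.
- Std1: BR = X, leader payoff 4.
- Std2: BR = Y, leader payoff 7.
- Std3: BR = W, leader payoff 5.
- Std4: BR = Z, leader payoff 15.
Nexon's induced payoffs are 4, 7, 5, 15, so Nexon commits to Std4. Subgame-perfect outcome: (Std4, Z) with payoffs (15, 15).
Under simultaneous play:
Nexon's best replies: W→Std4; X→Std3; Y→Std3; Z→Std4.
Orbyt's best replies: Std1→X; Std2→Y; Std3→W; Std4→Z.
The unique mutual best reply is (Std4, Z), giving (15, 15).
Orbyt earns 15 sequentially versus 15 at the Nash outcome: unchanged.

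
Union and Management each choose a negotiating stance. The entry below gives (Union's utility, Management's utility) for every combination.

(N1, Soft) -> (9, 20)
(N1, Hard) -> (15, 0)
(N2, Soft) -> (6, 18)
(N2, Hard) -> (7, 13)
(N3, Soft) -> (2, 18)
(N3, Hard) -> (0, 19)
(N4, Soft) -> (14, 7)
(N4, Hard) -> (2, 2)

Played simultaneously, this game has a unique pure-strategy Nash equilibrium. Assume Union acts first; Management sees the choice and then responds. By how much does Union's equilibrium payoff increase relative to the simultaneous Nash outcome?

Backward induction with Union moving first.
- N1: BR = Soft, leader payoff 9.
- N2: BR = Soft, leader payoff 6.
- N3: BR = Hard, leader payoff 0.
- N4: BR = Soft, leader payoff 14.
Among 9, 6, 0, 14, the best is 14 at N4. Subgame-perfect outcome: (N4, Soft) with payoffs (14, 7).
Under simultaneous play:
Union's best replies: Soft→N4; Hard→N1.
Management's best replies: N1→Soft; N2→Soft; N3→Hard; N4→Soft.
The unique mutual best reply is (N4, Soft), giving (14, 7).
Union's commitment gain: 14 − 14 = 0.

0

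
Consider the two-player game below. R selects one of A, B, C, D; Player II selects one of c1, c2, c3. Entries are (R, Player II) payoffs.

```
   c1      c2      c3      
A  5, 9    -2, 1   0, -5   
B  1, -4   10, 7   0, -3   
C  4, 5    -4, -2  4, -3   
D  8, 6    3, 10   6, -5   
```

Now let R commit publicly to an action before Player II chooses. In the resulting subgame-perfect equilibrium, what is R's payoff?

10

Solve by backward induction (R leads).
- A → Player II plays c1 (best of 9, 1, -5); R gets 5.
- B → Player II plays c2 (best of -4, 7, -3); R gets 10.
- C → Player II plays c1 (best of 5, -2, -3); R gets 4.
- D → Player II plays c2 (best of 6, 10, -5); R gets 3.
Maximizing over 5, 10, 4, 3, R chooses B. Subgame-perfect outcome: (B, c2) with payoffs (10, 7).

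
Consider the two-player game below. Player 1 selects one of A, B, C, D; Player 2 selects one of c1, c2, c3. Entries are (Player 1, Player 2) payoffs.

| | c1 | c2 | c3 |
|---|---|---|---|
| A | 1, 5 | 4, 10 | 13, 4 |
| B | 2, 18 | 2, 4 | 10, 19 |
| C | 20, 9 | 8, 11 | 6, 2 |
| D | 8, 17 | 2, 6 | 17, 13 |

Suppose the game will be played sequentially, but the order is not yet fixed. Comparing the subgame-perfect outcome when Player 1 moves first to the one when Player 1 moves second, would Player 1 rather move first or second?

second

If Player 1 leads: Player 2's best replies are A→c2, B→c3, C→c2, D→c1; Player 1's induced payoffs 4, 10, 8, 8; outcome (B, c3), payoffs (10, 19).
If Player 2 leads: Player 1's best replies are c1→C, c2→C, c3→D; Player 2's induced payoffs 9, 11, 13; outcome (D, c3), payoffs (17, 13).
Player 1 gets 10 moving first and 17 moving second, so Player 1 prefers to move second.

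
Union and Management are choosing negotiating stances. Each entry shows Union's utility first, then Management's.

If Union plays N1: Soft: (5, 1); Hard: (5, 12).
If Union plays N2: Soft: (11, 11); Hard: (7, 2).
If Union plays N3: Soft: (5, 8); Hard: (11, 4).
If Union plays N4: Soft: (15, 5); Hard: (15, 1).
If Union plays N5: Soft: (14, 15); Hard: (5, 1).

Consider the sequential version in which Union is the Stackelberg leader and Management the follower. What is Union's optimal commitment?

Management best-responds to each possible Union move:
- N1: BR = Hard, leader payoff 5.
- N2: BR = Soft, leader payoff 11.
- N3: BR = Soft, leader payoff 5.
- N4: BR = Soft, leader payoff 15.
- N5: BR = Soft, leader payoff 14.
Among 5, 11, 5, 15, 14, the best is 15 at N4. Subgame-perfect outcome: (N4, Soft) with payoffs (15, 5).

N4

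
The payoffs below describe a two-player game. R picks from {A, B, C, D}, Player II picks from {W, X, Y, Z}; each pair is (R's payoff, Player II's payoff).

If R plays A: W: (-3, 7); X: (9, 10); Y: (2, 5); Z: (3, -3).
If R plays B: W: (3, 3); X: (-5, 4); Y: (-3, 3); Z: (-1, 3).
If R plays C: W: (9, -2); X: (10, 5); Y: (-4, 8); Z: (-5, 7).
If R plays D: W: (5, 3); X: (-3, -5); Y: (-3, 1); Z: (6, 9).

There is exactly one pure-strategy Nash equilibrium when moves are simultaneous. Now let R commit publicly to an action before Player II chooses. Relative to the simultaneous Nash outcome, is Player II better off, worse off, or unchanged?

Solve by backward induction (R leads).
- A → Player II plays X (best of 7, 10, 5, -3); R gets 9.
- B → Player II plays X (best of 3, 4, 3, 3); R gets -5.
- C → Player II plays Y (best of -2, 5, 8, 7); R gets -4.
- D → Player II plays Z (best of 3, -5, 1, 9); R gets 6.
Among 9, -5, -4, 6, the best is 9 at A. Subgame-perfect outcome: (A, X) with payoffs (9, 10).
For the simultaneous game, intersect best replies.
R's best replies: W→C; X→C; Y→A; Z→D.
Player II's best replies: A→X; B→X; C→Y; D→Z.
The unique mutual best reply is (D, Z), giving (6, 9).
Player II earns 10 sequentially versus 9 at the Nash outcome: better off.

better off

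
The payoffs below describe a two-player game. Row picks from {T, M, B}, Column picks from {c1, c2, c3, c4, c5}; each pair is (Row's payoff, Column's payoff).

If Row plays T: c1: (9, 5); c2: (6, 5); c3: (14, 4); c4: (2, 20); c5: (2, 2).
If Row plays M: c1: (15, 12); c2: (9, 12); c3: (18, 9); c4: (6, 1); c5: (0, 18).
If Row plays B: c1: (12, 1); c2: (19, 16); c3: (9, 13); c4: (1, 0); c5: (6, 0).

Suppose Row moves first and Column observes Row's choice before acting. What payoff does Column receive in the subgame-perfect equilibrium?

16

Work backward from Column's decision.
- T: BR = c4, leader payoff 2.
- M: BR = c5, leader payoff 0.
- B: BR = c2, leader payoff 19.
Among 2, 0, 19, the best is 19 at B. Subgame-perfect outcome: (B, c2) with payoffs (19, 16).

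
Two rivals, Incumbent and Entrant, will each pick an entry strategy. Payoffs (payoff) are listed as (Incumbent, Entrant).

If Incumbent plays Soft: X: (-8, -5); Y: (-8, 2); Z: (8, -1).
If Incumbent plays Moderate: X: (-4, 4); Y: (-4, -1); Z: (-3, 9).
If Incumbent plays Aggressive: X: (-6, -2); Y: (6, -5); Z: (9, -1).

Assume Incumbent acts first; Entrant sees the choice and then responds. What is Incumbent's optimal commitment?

Solve by backward induction (Incumbent leads).
- Soft: Entrant compares -5, 2, -1 and picks Y; Incumbent would get -8.
- Moderate: Entrant compares 4, -1, 9 and picks Z; Incumbent would get -3.
- Aggressive: Entrant compares -2, -5, -1 and picks Z; Incumbent would get 9.
Maximizing over -8, -3, 9, Incumbent chooses Aggressive. Subgame-perfect outcome: (Aggressive, Z) with payoffs (9, -1).

Aggressive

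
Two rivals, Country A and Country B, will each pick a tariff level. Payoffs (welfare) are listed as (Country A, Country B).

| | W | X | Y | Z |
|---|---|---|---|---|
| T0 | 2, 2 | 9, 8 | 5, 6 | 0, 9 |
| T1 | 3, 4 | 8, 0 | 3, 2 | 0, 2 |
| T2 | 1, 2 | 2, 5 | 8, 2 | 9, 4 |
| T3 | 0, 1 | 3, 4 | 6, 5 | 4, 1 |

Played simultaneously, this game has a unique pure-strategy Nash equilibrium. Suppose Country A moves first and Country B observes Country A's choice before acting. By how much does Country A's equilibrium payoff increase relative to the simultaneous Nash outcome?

3

Country B best-responds to each possible Country A move:
- T0 → Country B plays Z (best of 2, 8, 6, 9); Country A gets 0.
- T1 → Country B plays W (best of 4, 0, 2, 2); Country A gets 3.
- T2 → Country B plays X (best of 2, 5, 2, 4); Country A gets 2.
- T3 → Country B plays Y (best of 1, 4, 5, 1); Country A gets 6.
Among 0, 3, 2, 6, the best is 6 at T3. Subgame-perfect outcome: (T3, Y) with payoffs (6, 5).
Now find the simultaneous Nash equilibrium.
Country A's best replies: W→T1; X→T0; Y→T2; Z→T2.
Country B's best replies: T0→Z; T1→W; T2→X; T3→Y.
Only (T1, W) has each player best-responding; Nash payoffs (3, 4).
Country A's commitment gain: 6 − 3 = 3.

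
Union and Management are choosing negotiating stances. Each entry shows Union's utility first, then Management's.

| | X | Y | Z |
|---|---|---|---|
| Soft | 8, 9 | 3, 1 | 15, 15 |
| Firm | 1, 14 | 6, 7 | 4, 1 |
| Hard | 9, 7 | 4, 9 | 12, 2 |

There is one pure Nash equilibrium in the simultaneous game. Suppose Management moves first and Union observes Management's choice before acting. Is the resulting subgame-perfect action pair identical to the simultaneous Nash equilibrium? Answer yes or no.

yes

Work backward from Union's decision.
- X → Union plays Hard (best of 8, 1, 9); Management gets 7.
- Y → Union plays Firm (best of 3, 6, 4); Management gets 7.
- Z → Union plays Soft (best of 15, 4, 12); Management gets 15.
Management's induced payoffs are 7, 7, 15, so Management commits to Z. Subgame-perfect outcome: (Soft, Z) with payoffs (15, 15).
Now find the simultaneous Nash equilibrium.
Union's best replies: X→Hard; Y→Firm; Z→Soft.
Management's best replies: Soft→Z; Firm→X; Hard→Y.
The unique mutual best reply is (Soft, Z), giving (15, 15).
Sequential outcome (Soft, Z) coincides with the Nash profile (Soft, Z).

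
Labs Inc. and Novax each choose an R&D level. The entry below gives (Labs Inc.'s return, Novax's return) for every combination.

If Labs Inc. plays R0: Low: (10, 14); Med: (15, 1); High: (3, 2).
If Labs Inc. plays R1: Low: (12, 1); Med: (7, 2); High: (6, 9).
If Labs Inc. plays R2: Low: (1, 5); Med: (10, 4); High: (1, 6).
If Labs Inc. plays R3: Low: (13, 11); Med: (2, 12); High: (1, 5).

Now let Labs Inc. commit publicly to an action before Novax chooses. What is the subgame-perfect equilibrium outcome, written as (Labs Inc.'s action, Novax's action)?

(R0, Low)

Novax best-responds to each possible Labs Inc. move:
- R0 → Novax plays Low (best of 14, 1, 2); Labs Inc. gets 10.
- R1 → Novax plays High (best of 1, 2, 9); Labs Inc. gets 6.
- R2 → Novax plays High (best of 5, 4, 6); Labs Inc. gets 1.
- R3 → Novax plays Med (best of 11, 12, 5); Labs Inc. gets 2.
Maximizing over 10, 6, 1, 2, Labs Inc. chooses R0. Subgame-perfect outcome: (R0, Low) with payoffs (10, 14).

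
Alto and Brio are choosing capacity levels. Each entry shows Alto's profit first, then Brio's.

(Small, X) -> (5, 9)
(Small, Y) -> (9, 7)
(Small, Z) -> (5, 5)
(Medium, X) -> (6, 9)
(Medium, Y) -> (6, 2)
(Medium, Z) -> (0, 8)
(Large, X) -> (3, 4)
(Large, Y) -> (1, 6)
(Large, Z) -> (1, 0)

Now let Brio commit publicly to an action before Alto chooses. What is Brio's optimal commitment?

X

Backward induction with Brio moving first.
- X: Alto compares 5, 6, 3 and picks Medium; Brio would get 9.
- Y: Alto compares 9, 6, 1 and picks Small; Brio would get 7.
- Z: Alto compares 5, 0, 1 and picks Small; Brio would get 5.
Maximizing over 9, 7, 5, Brio chooses X. Subgame-perfect outcome: (Medium, X) with payoffs (6, 9).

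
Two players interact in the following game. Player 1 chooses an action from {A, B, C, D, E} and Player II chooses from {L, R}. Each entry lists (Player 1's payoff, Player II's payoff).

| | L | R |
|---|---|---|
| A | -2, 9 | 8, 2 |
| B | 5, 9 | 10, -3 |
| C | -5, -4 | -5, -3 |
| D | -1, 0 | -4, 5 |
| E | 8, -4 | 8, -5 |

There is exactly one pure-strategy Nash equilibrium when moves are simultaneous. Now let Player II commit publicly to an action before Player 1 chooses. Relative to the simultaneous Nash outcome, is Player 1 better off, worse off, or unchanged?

better off

Player 1 best-responds to each possible Player II move:
- L: Player 1 compares -2, 5, -5, -1, 8 and picks E; Player II would get -4.
- R: Player 1 compares 8, 10, -5, -4, 8 and picks B; Player II would get -3.
Player II's induced payoffs are -4, -3, so Player II commits to R. Subgame-perfect outcome: (B, R) with payoffs (10, -3).
For the simultaneous game, intersect best replies.
Player 1's best replies: L→E; R→B.
Player II's best replies: A→L; B→L; C→R; D→R; E→L.
The unique mutual best reply is (E, L), giving (8, -4).
Player 1 earns 10 sequentially versus 8 at the Nash outcome: better off.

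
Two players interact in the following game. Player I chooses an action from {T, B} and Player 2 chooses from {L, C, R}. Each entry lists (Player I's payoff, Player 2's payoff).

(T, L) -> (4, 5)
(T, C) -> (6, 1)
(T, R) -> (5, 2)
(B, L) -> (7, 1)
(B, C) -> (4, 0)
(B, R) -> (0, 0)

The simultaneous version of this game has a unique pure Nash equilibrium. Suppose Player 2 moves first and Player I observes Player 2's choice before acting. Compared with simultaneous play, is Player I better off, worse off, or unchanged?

Player I best-responds to each possible Player 2 move:
- L: BR = B, leader payoff 1.
- C: BR = T, leader payoff 1.
- R: BR = T, leader payoff 2.
Player 2's induced payoffs are 1, 1, 2, so Player 2 commits to R. Subgame-perfect outcome: (T, R) with payoffs (5, 2).
Under simultaneous play:
Player I's best replies: L→B; C→T; R→T.
Player 2's best replies: T→L; B→L.
The unique mutual best reply is (B, L), giving (7, 1).
Player I earns 5 sequentially versus 7 at the Nash outcome: worse off.

worse off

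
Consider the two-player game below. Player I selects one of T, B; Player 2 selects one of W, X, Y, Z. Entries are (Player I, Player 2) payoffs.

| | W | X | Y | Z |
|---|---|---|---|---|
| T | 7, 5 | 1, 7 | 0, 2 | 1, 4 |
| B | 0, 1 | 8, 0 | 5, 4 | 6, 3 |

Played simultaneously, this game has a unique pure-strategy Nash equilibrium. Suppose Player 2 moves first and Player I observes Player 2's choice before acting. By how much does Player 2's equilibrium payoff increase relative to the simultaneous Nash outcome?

1

Solve by backward induction (Player 2 leads).
- W → Player I plays T (best of 7, 0); Player 2 gets 5.
- X → Player I plays B (best of 1, 8); Player 2 gets 0.
- Y → Player I plays B (best of 0, 5); Player 2 gets 4.
- Z → Player I plays B (best of 1, 6); Player 2 gets 3.
Among 5, 0, 4, 3, the best is 5 at W. Subgame-perfect outcome: (T, W) with payoffs (7, 5).
For the simultaneous game, intersect best replies.
Player I's best replies: W→T; X→B; Y→B; Z→B.
Player 2's best replies: T→X; B→Y.
The unique mutual best reply is (B, Y), giving (5, 4).
Player 2's commitment gain: 5 − 4 = 1.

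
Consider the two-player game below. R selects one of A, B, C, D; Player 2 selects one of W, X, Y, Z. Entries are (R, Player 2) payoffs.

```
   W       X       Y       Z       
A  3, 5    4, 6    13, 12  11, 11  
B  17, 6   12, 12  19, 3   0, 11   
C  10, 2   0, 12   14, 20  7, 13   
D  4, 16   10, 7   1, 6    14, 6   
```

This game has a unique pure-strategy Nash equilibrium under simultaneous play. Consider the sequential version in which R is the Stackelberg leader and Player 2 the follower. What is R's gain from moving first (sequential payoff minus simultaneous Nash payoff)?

2

Solve by backward induction (R leads).
- A: BR = Y, leader payoff 13.
- B: BR = X, leader payoff 12.
- C: BR = Y, leader payoff 14.
- D: BR = W, leader payoff 4.
R's induced payoffs are 13, 12, 14, 4, so R commits to C. Subgame-perfect outcome: (C, Y) with payoffs (14, 20).
For the simultaneous game, intersect best replies.
R's best replies: W→B; X→B; Y→B; Z→D.
Player 2's best replies: A→Y; B→X; C→Y; D→W.
Only (B, X) has each player best-responding; Nash payoffs (12, 12).
R's commitment gain: 14 − 12 = 2.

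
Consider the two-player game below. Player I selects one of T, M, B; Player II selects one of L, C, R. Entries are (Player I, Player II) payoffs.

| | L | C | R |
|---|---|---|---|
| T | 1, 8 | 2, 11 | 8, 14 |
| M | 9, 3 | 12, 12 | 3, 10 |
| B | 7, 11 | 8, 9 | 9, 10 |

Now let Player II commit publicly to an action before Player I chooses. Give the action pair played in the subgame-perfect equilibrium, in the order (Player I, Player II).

(M, C)

Player I best-responds to each possible Player II move:
- L: BR = M, leader payoff 3.
- C: BR = M, leader payoff 12.
- R: BR = B, leader payoff 10.
Among 3, 12, 10, the best is 12 at C. Subgame-perfect outcome: (M, C) with payoffs (12, 12).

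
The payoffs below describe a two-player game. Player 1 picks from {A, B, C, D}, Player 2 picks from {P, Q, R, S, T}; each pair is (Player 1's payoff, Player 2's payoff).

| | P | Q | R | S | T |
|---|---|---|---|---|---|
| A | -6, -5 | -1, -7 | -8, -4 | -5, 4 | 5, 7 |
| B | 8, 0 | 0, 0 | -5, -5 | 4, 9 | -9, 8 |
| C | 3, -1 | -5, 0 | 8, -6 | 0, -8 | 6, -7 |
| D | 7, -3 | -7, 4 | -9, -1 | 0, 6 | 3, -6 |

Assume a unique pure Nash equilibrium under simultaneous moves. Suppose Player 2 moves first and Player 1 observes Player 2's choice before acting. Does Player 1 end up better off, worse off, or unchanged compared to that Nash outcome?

unchanged

Solve by backward induction (Player 2 leads).
- P: BR = B, leader payoff 0.
- Q: BR = B, leader payoff 0.
- R: BR = C, leader payoff -6.
- S: BR = B, leader payoff 9.
- T: BR = C, leader payoff -7.
Maximizing over 0, 0, -6, 9, -7, Player 2 chooses S. Subgame-perfect outcome: (B, S) with payoffs (4, 9).
Now find the simultaneous Nash equilibrium.
Player 1's best replies: P→B; Q→B; R→C; S→B; T→C.
Player 2's best replies: A→T; B→S; C→Q; D→S.
Only (B, S) has each player best-responding; Nash payoffs (4, 9).
Player 1 earns 4 sequentially versus 4 at the Nash outcome: unchanged.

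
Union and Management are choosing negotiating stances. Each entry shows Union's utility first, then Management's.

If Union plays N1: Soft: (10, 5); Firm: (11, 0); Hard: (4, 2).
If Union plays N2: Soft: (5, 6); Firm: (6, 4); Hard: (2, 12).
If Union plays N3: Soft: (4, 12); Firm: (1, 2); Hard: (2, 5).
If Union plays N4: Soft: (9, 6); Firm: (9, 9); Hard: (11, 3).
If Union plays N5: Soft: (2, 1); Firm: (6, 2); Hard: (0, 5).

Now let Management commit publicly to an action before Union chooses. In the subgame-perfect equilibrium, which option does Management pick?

Soft

Union best-responds to each possible Management move:
- Soft → Union plays N1 (best of 10, 5, 4, 9, 2); Management gets 5.
- Firm → Union plays N1 (best of 11, 6, 1, 9, 6); Management gets 0.
- Hard → Union plays N4 (best of 4, 2, 2, 11, 0); Management gets 3.
Management's induced payoffs are 5, 0, 3, so Management commits to Soft. Subgame-perfect outcome: (N1, Soft) with payoffs (10, 5).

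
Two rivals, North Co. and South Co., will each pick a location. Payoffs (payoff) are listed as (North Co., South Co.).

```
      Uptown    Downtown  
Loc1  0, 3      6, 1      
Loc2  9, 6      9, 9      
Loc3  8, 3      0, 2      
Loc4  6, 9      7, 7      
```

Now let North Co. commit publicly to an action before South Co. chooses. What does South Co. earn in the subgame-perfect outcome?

9

Solve by backward induction (North Co. leads).
- Loc1: BR = Uptown, leader payoff 0.
- Loc2: BR = Downtown, leader payoff 9.
- Loc3: BR = Uptown, leader payoff 8.
- Loc4: BR = Uptown, leader payoff 6.
Among 0, 9, 8, 6, the best is 9 at Loc2. Subgame-perfect outcome: (Loc2, Downtown) with payoffs (9, 9).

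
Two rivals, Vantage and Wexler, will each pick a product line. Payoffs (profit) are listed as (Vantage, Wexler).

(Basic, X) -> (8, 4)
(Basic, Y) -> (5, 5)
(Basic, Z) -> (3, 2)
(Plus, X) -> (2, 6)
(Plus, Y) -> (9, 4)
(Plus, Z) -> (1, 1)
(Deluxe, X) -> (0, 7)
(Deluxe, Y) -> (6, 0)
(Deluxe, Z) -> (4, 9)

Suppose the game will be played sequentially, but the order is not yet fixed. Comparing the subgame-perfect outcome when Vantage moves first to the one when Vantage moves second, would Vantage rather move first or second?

If Vantage leads: Wexler's best replies are Basic→Y, Plus→X, Deluxe→Z; Vantage's induced payoffs 5, 2, 4; outcome (Basic, Y), payoffs (5, 5).
If Wexler leads: Vantage's best replies are X→Basic, Y→Plus, Z→Deluxe; Wexler's induced payoffs 4, 4, 9; outcome (Deluxe, Z), payoffs (4, 9).
Vantage gets 5 moving first and 4 moving second, so Vantage prefers to move first.

first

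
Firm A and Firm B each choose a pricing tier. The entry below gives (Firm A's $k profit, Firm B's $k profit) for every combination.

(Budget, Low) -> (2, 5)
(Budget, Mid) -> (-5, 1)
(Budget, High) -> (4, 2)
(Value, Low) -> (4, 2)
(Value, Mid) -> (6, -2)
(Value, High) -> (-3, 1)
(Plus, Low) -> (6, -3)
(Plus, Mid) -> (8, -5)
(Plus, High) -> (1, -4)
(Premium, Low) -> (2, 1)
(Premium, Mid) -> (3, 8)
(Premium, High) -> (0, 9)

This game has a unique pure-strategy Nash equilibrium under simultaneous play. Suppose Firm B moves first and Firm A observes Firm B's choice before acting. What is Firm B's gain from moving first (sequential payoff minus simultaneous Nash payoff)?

Backward induction with Firm B moving first.
- Low: BR = Plus, leader payoff -3.
- Mid: BR = Plus, leader payoff -5.
- High: BR = Budget, leader payoff 2.
Maximizing over -3, -5, 2, Firm B chooses High. Subgame-perfect outcome: (Budget, High) with payoffs (4, 2).
Now find the simultaneous Nash equilibrium.
Firm A's best replies: Low→Plus; Mid→Plus; High→Budget.
Firm B's best replies: Budget→Low; Value→Low; Plus→Low; Premium→High.
The unique mutual best reply is (Plus, Low), giving (6, -3).
Firm B's commitment gain: 2 − -3 = 5.

5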